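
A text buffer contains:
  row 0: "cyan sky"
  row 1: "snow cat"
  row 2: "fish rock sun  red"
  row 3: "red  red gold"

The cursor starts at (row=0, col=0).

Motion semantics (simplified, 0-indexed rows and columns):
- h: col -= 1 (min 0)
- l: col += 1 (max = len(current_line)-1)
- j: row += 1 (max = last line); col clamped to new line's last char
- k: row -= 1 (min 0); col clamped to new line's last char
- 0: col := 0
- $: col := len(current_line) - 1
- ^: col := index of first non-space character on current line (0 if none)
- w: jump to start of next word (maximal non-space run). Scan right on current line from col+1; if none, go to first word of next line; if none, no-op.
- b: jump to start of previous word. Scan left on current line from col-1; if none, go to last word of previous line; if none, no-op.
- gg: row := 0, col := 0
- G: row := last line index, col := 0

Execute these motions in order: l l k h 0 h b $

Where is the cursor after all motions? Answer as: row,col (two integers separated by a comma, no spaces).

Answer: 0,7

Derivation:
After 1 (l): row=0 col=1 char='y'
After 2 (l): row=0 col=2 char='a'
After 3 (k): row=0 col=2 char='a'
After 4 (h): row=0 col=1 char='y'
After 5 (0): row=0 col=0 char='c'
After 6 (h): row=0 col=0 char='c'
After 7 (b): row=0 col=0 char='c'
After 8 ($): row=0 col=7 char='y'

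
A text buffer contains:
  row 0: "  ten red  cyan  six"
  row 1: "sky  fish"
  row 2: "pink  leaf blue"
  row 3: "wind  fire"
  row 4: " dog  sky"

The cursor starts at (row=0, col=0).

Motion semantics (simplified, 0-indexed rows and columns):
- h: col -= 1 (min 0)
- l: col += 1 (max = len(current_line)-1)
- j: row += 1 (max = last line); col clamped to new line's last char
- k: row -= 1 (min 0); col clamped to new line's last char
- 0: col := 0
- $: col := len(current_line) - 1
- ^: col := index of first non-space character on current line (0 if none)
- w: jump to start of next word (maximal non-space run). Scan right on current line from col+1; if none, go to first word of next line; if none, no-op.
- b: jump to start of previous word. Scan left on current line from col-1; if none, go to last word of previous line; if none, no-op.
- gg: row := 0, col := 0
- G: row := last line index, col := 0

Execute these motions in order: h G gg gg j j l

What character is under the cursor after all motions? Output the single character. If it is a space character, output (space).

Answer: i

Derivation:
After 1 (h): row=0 col=0 char='_'
After 2 (G): row=4 col=0 char='_'
After 3 (gg): row=0 col=0 char='_'
After 4 (gg): row=0 col=0 char='_'
After 5 (j): row=1 col=0 char='s'
After 6 (j): row=2 col=0 char='p'
After 7 (l): row=2 col=1 char='i'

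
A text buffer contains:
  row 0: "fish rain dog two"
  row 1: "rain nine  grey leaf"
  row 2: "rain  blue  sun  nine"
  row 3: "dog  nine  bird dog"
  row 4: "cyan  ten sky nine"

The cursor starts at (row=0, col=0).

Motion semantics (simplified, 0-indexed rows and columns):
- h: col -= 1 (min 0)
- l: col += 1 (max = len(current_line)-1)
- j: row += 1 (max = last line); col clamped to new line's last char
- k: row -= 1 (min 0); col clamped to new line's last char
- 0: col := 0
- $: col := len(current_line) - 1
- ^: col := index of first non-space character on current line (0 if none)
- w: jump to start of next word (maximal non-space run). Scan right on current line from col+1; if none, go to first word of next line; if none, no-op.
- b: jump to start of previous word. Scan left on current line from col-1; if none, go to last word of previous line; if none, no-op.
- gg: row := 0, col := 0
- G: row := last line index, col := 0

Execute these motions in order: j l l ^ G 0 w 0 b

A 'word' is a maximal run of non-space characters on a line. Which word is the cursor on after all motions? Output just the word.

After 1 (j): row=1 col=0 char='r'
After 2 (l): row=1 col=1 char='a'
After 3 (l): row=1 col=2 char='i'
After 4 (^): row=1 col=0 char='r'
After 5 (G): row=4 col=0 char='c'
After 6 (0): row=4 col=0 char='c'
After 7 (w): row=4 col=6 char='t'
After 8 (0): row=4 col=0 char='c'
After 9 (b): row=3 col=16 char='d'

Answer: dog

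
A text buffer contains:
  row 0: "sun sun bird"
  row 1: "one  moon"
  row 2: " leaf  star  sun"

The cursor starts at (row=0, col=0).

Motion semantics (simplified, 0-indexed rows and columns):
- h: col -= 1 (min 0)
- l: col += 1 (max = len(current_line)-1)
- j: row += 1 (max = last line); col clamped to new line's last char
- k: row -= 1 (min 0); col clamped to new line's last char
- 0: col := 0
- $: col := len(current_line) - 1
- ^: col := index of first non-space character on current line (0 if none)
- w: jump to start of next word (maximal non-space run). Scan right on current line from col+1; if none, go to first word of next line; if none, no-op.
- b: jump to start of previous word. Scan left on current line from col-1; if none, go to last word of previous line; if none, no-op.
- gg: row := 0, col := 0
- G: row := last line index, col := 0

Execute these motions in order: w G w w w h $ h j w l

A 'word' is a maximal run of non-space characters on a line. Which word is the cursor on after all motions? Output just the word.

Answer: sun

Derivation:
After 1 (w): row=0 col=4 char='s'
After 2 (G): row=2 col=0 char='_'
After 3 (w): row=2 col=1 char='l'
After 4 (w): row=2 col=7 char='s'
After 5 (w): row=2 col=13 char='s'
After 6 (h): row=2 col=12 char='_'
After 7 ($): row=2 col=15 char='n'
After 8 (h): row=2 col=14 char='u'
After 9 (j): row=2 col=14 char='u'
After 10 (w): row=2 col=14 char='u'
After 11 (l): row=2 col=15 char='n'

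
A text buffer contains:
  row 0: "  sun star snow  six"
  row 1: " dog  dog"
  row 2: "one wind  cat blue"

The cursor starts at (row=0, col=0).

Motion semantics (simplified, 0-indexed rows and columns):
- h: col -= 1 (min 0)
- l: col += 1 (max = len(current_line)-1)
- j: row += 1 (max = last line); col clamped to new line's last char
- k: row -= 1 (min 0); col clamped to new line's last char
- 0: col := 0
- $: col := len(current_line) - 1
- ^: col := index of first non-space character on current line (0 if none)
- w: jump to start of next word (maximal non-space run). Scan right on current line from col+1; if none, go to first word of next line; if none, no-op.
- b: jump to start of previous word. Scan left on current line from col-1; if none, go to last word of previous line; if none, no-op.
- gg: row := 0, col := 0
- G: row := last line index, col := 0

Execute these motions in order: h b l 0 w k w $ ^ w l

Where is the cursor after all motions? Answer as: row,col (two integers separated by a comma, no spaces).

Answer: 0,7

Derivation:
After 1 (h): row=0 col=0 char='_'
After 2 (b): row=0 col=0 char='_'
After 3 (l): row=0 col=1 char='_'
After 4 (0): row=0 col=0 char='_'
After 5 (w): row=0 col=2 char='s'
After 6 (k): row=0 col=2 char='s'
After 7 (w): row=0 col=6 char='s'
After 8 ($): row=0 col=19 char='x'
After 9 (^): row=0 col=2 char='s'
After 10 (w): row=0 col=6 char='s'
After 11 (l): row=0 col=7 char='t'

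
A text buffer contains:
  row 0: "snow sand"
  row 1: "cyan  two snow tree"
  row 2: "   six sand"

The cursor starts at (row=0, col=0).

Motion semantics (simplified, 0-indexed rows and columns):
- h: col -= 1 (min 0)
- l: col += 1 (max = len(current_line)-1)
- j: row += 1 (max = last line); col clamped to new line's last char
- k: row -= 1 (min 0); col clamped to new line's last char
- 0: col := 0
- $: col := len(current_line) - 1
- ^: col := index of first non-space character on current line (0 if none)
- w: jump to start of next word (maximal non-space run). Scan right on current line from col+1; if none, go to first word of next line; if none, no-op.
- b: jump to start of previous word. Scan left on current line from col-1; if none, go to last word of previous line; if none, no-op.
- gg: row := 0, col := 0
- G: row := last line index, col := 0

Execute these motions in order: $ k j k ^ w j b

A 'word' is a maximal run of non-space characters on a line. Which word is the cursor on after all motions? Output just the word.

After 1 ($): row=0 col=8 char='d'
After 2 (k): row=0 col=8 char='d'
After 3 (j): row=1 col=8 char='o'
After 4 (k): row=0 col=8 char='d'
After 5 (^): row=0 col=0 char='s'
After 6 (w): row=0 col=5 char='s'
After 7 (j): row=1 col=5 char='_'
After 8 (b): row=1 col=0 char='c'

Answer: cyan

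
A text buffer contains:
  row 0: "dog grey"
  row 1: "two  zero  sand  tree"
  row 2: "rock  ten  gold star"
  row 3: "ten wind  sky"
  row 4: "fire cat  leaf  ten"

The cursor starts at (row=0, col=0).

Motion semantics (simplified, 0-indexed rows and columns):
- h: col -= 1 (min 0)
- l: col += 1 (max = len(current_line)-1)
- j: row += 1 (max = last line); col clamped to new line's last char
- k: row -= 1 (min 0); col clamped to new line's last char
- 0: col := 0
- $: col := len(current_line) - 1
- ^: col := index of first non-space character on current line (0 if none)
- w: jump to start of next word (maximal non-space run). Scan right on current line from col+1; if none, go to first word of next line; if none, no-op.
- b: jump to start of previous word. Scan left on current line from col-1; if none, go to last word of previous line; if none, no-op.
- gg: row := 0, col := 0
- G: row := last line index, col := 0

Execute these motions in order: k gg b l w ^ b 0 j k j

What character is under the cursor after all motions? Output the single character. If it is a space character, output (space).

Answer: t

Derivation:
After 1 (k): row=0 col=0 char='d'
After 2 (gg): row=0 col=0 char='d'
After 3 (b): row=0 col=0 char='d'
After 4 (l): row=0 col=1 char='o'
After 5 (w): row=0 col=4 char='g'
After 6 (^): row=0 col=0 char='d'
After 7 (b): row=0 col=0 char='d'
After 8 (0): row=0 col=0 char='d'
After 9 (j): row=1 col=0 char='t'
After 10 (k): row=0 col=0 char='d'
After 11 (j): row=1 col=0 char='t'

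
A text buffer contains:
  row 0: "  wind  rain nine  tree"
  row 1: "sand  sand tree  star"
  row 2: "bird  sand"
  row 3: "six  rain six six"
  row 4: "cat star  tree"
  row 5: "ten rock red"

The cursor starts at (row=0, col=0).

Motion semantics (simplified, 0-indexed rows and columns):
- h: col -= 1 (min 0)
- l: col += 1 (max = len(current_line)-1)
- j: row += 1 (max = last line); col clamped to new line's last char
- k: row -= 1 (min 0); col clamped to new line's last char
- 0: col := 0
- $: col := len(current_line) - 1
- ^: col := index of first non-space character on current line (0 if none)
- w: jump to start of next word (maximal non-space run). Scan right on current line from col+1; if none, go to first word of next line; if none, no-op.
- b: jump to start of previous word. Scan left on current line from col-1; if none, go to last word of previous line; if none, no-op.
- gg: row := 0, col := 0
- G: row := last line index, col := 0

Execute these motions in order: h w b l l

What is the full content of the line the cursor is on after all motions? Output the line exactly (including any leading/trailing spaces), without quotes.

Answer:   wind  rain nine  tree

Derivation:
After 1 (h): row=0 col=0 char='_'
After 2 (w): row=0 col=2 char='w'
After 3 (b): row=0 col=2 char='w'
After 4 (l): row=0 col=3 char='i'
After 5 (l): row=0 col=4 char='n'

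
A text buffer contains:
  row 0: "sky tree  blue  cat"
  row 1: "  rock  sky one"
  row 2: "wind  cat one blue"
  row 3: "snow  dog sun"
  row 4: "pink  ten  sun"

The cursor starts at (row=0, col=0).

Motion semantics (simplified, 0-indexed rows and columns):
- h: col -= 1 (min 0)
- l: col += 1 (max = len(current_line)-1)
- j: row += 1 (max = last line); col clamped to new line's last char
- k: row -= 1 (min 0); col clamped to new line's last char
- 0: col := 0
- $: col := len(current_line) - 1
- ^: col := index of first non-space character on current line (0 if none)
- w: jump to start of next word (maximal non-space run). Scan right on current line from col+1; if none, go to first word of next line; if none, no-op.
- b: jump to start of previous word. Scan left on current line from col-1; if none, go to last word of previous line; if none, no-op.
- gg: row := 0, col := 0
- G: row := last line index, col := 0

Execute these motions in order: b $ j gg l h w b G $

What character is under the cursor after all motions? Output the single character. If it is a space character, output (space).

After 1 (b): row=0 col=0 char='s'
After 2 ($): row=0 col=18 char='t'
After 3 (j): row=1 col=14 char='e'
After 4 (gg): row=0 col=0 char='s'
After 5 (l): row=0 col=1 char='k'
After 6 (h): row=0 col=0 char='s'
After 7 (w): row=0 col=4 char='t'
After 8 (b): row=0 col=0 char='s'
After 9 (G): row=4 col=0 char='p'
After 10 ($): row=4 col=13 char='n'

Answer: n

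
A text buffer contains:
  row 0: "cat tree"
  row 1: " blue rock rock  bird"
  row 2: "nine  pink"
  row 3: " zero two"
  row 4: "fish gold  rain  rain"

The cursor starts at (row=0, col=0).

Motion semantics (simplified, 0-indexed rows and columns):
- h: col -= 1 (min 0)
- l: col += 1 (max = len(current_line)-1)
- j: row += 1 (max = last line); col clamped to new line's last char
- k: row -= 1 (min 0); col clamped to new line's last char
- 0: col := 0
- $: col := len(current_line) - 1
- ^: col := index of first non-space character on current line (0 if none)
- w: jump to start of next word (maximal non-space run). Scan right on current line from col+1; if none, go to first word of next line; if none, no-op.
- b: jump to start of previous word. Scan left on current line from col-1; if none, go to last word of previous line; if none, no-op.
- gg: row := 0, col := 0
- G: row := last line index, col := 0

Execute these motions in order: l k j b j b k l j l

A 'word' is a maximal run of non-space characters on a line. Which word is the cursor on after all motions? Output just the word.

After 1 (l): row=0 col=1 char='a'
After 2 (k): row=0 col=1 char='a'
After 3 (j): row=1 col=1 char='b'
After 4 (b): row=0 col=4 char='t'
After 5 (j): row=1 col=4 char='e'
After 6 (b): row=1 col=1 char='b'
After 7 (k): row=0 col=1 char='a'
After 8 (l): row=0 col=2 char='t'
After 9 (j): row=1 col=2 char='l'
After 10 (l): row=1 col=3 char='u'

Answer: blue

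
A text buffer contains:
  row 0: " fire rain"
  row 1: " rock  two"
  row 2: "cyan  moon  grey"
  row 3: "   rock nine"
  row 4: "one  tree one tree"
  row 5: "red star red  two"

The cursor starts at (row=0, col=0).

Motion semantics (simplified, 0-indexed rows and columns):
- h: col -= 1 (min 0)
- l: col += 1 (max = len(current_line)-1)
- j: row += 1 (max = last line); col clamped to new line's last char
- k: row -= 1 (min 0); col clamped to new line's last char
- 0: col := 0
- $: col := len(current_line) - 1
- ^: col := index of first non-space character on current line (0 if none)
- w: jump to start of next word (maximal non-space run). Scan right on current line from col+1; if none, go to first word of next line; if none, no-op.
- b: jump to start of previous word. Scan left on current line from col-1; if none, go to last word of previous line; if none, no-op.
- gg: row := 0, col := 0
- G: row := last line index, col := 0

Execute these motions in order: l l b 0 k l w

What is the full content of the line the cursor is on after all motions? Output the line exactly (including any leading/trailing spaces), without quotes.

Answer:  fire rain

Derivation:
After 1 (l): row=0 col=1 char='f'
After 2 (l): row=0 col=2 char='i'
After 3 (b): row=0 col=1 char='f'
After 4 (0): row=0 col=0 char='_'
After 5 (k): row=0 col=0 char='_'
After 6 (l): row=0 col=1 char='f'
After 7 (w): row=0 col=6 char='r'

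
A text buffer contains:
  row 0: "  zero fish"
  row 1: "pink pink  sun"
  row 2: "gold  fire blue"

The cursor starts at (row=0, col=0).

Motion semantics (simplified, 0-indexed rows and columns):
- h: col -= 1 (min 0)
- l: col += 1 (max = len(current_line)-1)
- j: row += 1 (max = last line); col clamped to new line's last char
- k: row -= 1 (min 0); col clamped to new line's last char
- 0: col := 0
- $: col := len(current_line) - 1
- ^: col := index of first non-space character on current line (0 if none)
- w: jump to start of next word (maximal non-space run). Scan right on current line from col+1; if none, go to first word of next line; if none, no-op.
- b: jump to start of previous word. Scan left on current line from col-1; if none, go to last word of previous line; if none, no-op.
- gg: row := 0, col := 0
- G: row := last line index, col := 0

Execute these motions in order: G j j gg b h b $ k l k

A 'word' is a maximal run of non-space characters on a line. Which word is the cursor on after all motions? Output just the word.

Answer: fish

Derivation:
After 1 (G): row=2 col=0 char='g'
After 2 (j): row=2 col=0 char='g'
After 3 (j): row=2 col=0 char='g'
After 4 (gg): row=0 col=0 char='_'
After 5 (b): row=0 col=0 char='_'
After 6 (h): row=0 col=0 char='_'
After 7 (b): row=0 col=0 char='_'
After 8 ($): row=0 col=10 char='h'
After 9 (k): row=0 col=10 char='h'
After 10 (l): row=0 col=10 char='h'
After 11 (k): row=0 col=10 char='h'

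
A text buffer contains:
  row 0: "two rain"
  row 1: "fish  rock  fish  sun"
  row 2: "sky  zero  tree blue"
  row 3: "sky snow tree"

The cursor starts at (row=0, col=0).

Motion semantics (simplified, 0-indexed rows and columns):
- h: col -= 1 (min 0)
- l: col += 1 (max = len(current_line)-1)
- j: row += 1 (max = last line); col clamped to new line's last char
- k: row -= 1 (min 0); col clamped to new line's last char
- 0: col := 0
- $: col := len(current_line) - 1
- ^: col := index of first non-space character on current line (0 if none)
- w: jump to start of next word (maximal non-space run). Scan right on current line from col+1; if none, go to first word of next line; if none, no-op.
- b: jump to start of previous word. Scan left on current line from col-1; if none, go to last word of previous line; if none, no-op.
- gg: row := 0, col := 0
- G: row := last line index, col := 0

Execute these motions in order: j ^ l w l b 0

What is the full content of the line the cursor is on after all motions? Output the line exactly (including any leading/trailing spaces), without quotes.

After 1 (j): row=1 col=0 char='f'
After 2 (^): row=1 col=0 char='f'
After 3 (l): row=1 col=1 char='i'
After 4 (w): row=1 col=6 char='r'
After 5 (l): row=1 col=7 char='o'
After 6 (b): row=1 col=6 char='r'
After 7 (0): row=1 col=0 char='f'

Answer: fish  rock  fish  sun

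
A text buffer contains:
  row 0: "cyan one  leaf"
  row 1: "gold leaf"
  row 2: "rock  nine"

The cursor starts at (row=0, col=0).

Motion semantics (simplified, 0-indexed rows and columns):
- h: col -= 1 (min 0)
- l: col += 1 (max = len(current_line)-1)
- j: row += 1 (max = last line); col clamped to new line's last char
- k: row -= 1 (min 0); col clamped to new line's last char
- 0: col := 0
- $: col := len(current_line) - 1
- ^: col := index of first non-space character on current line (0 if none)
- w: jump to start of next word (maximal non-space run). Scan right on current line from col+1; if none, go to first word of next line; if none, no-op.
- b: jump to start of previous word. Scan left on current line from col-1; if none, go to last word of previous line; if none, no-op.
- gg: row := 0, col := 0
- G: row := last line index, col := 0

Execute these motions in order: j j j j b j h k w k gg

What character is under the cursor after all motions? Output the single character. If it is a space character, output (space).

After 1 (j): row=1 col=0 char='g'
After 2 (j): row=2 col=0 char='r'
After 3 (j): row=2 col=0 char='r'
After 4 (j): row=2 col=0 char='r'
After 5 (b): row=1 col=5 char='l'
After 6 (j): row=2 col=5 char='_'
After 7 (h): row=2 col=4 char='_'
After 8 (k): row=1 col=4 char='_'
After 9 (w): row=1 col=5 char='l'
After 10 (k): row=0 col=5 char='o'
After 11 (gg): row=0 col=0 char='c'

Answer: c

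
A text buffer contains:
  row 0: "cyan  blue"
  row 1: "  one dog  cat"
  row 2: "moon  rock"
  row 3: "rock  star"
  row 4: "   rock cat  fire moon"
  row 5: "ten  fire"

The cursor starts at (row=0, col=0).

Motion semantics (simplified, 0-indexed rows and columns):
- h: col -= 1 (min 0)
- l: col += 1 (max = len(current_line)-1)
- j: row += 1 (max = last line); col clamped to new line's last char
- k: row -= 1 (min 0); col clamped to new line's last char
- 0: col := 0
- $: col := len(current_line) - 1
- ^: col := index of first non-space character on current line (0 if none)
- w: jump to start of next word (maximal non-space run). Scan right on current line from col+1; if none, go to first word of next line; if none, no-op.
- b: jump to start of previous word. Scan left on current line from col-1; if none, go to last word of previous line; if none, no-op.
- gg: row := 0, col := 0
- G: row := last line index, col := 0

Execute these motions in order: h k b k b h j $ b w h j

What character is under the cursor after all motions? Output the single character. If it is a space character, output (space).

After 1 (h): row=0 col=0 char='c'
After 2 (k): row=0 col=0 char='c'
After 3 (b): row=0 col=0 char='c'
After 4 (k): row=0 col=0 char='c'
After 5 (b): row=0 col=0 char='c'
After 6 (h): row=0 col=0 char='c'
After 7 (j): row=1 col=0 char='_'
After 8 ($): row=1 col=13 char='t'
After 9 (b): row=1 col=11 char='c'
After 10 (w): row=2 col=0 char='m'
After 11 (h): row=2 col=0 char='m'
After 12 (j): row=3 col=0 char='r'

Answer: r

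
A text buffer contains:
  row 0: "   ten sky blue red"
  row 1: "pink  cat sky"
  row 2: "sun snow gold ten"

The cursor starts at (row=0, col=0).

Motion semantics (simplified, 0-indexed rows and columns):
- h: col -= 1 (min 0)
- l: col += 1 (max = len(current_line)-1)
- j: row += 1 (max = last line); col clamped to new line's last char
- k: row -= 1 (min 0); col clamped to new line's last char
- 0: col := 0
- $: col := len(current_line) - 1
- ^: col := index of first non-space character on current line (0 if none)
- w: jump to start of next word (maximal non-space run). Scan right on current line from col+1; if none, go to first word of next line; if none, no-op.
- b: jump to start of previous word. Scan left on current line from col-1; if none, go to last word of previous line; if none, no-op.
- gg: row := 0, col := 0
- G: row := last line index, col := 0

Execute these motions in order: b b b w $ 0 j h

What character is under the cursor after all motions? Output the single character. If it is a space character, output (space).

Answer: p

Derivation:
After 1 (b): row=0 col=0 char='_'
After 2 (b): row=0 col=0 char='_'
After 3 (b): row=0 col=0 char='_'
After 4 (w): row=0 col=3 char='t'
After 5 ($): row=0 col=18 char='d'
After 6 (0): row=0 col=0 char='_'
After 7 (j): row=1 col=0 char='p'
After 8 (h): row=1 col=0 char='p'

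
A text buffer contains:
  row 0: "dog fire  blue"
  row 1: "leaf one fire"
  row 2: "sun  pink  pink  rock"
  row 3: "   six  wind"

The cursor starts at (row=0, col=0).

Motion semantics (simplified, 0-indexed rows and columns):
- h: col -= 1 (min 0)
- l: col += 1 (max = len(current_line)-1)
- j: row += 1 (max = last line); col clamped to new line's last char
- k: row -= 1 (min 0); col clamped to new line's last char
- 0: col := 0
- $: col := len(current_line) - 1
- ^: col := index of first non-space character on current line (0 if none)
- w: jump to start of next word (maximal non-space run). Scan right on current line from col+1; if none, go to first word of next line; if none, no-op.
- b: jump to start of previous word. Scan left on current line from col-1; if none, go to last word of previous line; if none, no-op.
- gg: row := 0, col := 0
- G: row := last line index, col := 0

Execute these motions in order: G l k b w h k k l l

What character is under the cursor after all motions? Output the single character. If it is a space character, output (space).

After 1 (G): row=3 col=0 char='_'
After 2 (l): row=3 col=1 char='_'
After 3 (k): row=2 col=1 char='u'
After 4 (b): row=2 col=0 char='s'
After 5 (w): row=2 col=5 char='p'
After 6 (h): row=2 col=4 char='_'
After 7 (k): row=1 col=4 char='_'
After 8 (k): row=0 col=4 char='f'
After 9 (l): row=0 col=5 char='i'
After 10 (l): row=0 col=6 char='r'

Answer: r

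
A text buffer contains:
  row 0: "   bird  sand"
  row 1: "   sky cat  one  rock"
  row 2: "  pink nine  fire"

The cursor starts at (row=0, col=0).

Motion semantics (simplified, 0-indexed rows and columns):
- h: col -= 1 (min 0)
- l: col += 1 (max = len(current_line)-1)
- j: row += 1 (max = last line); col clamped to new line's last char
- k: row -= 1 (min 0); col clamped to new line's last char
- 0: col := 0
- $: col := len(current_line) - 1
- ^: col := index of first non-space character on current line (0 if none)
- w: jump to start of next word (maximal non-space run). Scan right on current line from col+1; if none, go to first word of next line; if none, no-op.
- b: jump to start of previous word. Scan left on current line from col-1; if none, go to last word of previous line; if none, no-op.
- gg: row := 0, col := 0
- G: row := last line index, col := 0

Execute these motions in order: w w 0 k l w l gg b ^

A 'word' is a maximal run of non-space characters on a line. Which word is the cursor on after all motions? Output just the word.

Answer: bird

Derivation:
After 1 (w): row=0 col=3 char='b'
After 2 (w): row=0 col=9 char='s'
After 3 (0): row=0 col=0 char='_'
After 4 (k): row=0 col=0 char='_'
After 5 (l): row=0 col=1 char='_'
After 6 (w): row=0 col=3 char='b'
After 7 (l): row=0 col=4 char='i'
After 8 (gg): row=0 col=0 char='_'
After 9 (b): row=0 col=0 char='_'
After 10 (^): row=0 col=3 char='b'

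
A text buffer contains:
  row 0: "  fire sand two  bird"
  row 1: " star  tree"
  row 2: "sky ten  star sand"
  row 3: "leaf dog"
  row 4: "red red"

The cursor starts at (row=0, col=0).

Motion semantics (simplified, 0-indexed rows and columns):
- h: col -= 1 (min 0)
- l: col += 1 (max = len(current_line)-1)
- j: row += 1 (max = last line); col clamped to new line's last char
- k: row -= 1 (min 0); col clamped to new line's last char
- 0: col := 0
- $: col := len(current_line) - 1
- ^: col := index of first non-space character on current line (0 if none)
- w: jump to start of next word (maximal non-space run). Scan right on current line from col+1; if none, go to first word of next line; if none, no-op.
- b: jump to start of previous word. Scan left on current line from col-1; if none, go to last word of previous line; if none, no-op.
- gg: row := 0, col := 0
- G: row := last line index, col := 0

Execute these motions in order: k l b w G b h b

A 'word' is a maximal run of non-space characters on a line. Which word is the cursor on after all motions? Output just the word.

Answer: leaf

Derivation:
After 1 (k): row=0 col=0 char='_'
After 2 (l): row=0 col=1 char='_'
After 3 (b): row=0 col=1 char='_'
After 4 (w): row=0 col=2 char='f'
After 5 (G): row=4 col=0 char='r'
After 6 (b): row=3 col=5 char='d'
After 7 (h): row=3 col=4 char='_'
After 8 (b): row=3 col=0 char='l'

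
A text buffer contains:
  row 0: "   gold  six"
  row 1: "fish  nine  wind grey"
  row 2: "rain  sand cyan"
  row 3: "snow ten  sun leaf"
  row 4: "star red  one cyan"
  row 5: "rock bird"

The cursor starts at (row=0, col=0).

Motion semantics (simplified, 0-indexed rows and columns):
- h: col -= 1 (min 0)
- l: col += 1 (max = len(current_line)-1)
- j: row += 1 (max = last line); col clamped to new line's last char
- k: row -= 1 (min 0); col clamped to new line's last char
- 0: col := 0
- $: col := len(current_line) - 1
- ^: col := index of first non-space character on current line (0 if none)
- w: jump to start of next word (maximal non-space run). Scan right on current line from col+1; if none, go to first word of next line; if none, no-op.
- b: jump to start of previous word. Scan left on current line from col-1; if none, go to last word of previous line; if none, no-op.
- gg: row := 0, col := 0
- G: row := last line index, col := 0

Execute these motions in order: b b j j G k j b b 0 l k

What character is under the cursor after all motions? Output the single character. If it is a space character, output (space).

Answer: n

Derivation:
After 1 (b): row=0 col=0 char='_'
After 2 (b): row=0 col=0 char='_'
After 3 (j): row=1 col=0 char='f'
After 4 (j): row=2 col=0 char='r'
After 5 (G): row=5 col=0 char='r'
After 6 (k): row=4 col=0 char='s'
After 7 (j): row=5 col=0 char='r'
After 8 (b): row=4 col=14 char='c'
After 9 (b): row=4 col=10 char='o'
After 10 (0): row=4 col=0 char='s'
After 11 (l): row=4 col=1 char='t'
After 12 (k): row=3 col=1 char='n'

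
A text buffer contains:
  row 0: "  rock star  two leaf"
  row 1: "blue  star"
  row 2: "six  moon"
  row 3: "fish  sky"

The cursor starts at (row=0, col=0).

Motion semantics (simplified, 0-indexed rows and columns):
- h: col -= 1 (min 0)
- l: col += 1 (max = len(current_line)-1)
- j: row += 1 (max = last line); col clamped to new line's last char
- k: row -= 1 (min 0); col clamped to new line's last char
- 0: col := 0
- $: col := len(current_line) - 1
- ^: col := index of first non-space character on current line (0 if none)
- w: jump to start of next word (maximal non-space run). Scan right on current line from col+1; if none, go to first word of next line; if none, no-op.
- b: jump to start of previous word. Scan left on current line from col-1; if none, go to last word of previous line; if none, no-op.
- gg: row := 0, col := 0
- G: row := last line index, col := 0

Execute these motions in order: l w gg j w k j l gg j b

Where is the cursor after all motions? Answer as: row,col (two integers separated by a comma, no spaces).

After 1 (l): row=0 col=1 char='_'
After 2 (w): row=0 col=2 char='r'
After 3 (gg): row=0 col=0 char='_'
After 4 (j): row=1 col=0 char='b'
After 5 (w): row=1 col=6 char='s'
After 6 (k): row=0 col=6 char='_'
After 7 (j): row=1 col=6 char='s'
After 8 (l): row=1 col=7 char='t'
After 9 (gg): row=0 col=0 char='_'
After 10 (j): row=1 col=0 char='b'
After 11 (b): row=0 col=17 char='l'

Answer: 0,17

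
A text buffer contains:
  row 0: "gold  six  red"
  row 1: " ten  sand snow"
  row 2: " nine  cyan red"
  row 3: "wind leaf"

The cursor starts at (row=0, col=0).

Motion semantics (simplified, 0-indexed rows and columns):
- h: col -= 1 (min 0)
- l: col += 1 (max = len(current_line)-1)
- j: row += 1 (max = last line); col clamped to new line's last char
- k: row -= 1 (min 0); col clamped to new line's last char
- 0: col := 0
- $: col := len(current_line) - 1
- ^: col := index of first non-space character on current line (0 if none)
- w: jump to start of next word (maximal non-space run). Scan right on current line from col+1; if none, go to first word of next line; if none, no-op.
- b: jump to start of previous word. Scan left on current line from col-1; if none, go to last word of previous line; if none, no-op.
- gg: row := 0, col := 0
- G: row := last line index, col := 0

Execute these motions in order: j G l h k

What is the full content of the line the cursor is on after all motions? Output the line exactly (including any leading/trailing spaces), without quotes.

After 1 (j): row=1 col=0 char='_'
After 2 (G): row=3 col=0 char='w'
After 3 (l): row=3 col=1 char='i'
After 4 (h): row=3 col=0 char='w'
After 5 (k): row=2 col=0 char='_'

Answer:  nine  cyan red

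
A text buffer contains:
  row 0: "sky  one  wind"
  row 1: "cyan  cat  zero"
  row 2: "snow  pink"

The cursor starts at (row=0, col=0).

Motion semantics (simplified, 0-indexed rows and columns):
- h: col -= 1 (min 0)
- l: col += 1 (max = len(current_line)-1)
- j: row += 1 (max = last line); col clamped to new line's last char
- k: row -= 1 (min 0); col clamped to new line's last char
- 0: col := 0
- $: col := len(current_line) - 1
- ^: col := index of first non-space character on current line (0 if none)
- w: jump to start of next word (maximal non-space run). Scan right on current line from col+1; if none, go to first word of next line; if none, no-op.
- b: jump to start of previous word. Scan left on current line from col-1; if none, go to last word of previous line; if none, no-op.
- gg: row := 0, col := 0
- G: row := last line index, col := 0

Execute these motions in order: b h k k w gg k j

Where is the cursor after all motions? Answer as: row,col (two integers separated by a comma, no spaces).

After 1 (b): row=0 col=0 char='s'
After 2 (h): row=0 col=0 char='s'
After 3 (k): row=0 col=0 char='s'
After 4 (k): row=0 col=0 char='s'
After 5 (w): row=0 col=5 char='o'
After 6 (gg): row=0 col=0 char='s'
After 7 (k): row=0 col=0 char='s'
After 8 (j): row=1 col=0 char='c'

Answer: 1,0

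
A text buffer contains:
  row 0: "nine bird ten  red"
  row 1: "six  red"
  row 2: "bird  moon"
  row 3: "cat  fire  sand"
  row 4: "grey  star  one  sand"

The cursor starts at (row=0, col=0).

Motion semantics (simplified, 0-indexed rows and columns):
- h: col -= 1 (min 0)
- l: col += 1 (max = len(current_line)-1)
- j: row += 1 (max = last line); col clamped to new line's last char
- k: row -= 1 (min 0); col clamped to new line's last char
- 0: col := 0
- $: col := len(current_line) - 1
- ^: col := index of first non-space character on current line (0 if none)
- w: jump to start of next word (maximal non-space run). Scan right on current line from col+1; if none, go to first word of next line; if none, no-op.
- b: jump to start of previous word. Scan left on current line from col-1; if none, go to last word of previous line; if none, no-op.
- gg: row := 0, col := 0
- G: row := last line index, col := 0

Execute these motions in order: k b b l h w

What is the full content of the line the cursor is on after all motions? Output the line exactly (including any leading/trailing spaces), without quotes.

After 1 (k): row=0 col=0 char='n'
After 2 (b): row=0 col=0 char='n'
After 3 (b): row=0 col=0 char='n'
After 4 (l): row=0 col=1 char='i'
After 5 (h): row=0 col=0 char='n'
After 6 (w): row=0 col=5 char='b'

Answer: nine bird ten  red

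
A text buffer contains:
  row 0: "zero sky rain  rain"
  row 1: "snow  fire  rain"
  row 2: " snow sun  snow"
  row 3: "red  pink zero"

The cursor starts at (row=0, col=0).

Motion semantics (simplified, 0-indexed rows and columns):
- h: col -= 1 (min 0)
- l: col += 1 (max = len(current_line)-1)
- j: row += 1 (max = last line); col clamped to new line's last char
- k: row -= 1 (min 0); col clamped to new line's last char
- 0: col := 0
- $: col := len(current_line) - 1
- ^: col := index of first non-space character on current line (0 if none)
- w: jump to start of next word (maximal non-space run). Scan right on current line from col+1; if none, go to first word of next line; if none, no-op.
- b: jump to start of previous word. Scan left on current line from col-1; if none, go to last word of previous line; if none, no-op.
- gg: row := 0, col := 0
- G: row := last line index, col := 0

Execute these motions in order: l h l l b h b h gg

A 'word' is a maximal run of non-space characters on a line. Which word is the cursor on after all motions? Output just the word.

After 1 (l): row=0 col=1 char='e'
After 2 (h): row=0 col=0 char='z'
After 3 (l): row=0 col=1 char='e'
After 4 (l): row=0 col=2 char='r'
After 5 (b): row=0 col=0 char='z'
After 6 (h): row=0 col=0 char='z'
After 7 (b): row=0 col=0 char='z'
After 8 (h): row=0 col=0 char='z'
After 9 (gg): row=0 col=0 char='z'

Answer: zero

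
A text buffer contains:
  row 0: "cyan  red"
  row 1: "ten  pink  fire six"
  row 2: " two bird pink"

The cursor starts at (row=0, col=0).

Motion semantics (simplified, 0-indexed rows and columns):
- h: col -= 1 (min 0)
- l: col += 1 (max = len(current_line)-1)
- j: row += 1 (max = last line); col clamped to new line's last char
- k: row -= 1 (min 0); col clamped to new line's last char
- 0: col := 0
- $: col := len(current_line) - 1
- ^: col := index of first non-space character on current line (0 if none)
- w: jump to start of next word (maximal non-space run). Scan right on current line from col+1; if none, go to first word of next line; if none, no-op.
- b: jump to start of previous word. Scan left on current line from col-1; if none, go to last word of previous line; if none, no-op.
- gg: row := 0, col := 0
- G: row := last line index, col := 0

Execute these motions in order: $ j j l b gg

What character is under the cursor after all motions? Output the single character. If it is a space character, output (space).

After 1 ($): row=0 col=8 char='d'
After 2 (j): row=1 col=8 char='k'
After 3 (j): row=2 col=8 char='d'
After 4 (l): row=2 col=9 char='_'
After 5 (b): row=2 col=5 char='b'
After 6 (gg): row=0 col=0 char='c'

Answer: c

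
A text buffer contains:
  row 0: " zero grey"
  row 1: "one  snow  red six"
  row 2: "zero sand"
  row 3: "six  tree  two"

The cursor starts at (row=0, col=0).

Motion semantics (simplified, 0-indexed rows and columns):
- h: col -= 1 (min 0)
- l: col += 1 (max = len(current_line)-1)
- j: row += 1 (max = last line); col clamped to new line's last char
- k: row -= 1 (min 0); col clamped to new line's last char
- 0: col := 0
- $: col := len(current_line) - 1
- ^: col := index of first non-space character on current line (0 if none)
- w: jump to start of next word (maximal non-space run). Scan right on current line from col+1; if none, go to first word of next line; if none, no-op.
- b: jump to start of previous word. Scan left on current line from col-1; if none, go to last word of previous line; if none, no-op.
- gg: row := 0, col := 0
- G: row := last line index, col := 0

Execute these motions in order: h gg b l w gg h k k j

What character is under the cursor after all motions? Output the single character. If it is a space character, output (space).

After 1 (h): row=0 col=0 char='_'
After 2 (gg): row=0 col=0 char='_'
After 3 (b): row=0 col=0 char='_'
After 4 (l): row=0 col=1 char='z'
After 5 (w): row=0 col=6 char='g'
After 6 (gg): row=0 col=0 char='_'
After 7 (h): row=0 col=0 char='_'
After 8 (k): row=0 col=0 char='_'
After 9 (k): row=0 col=0 char='_'
After 10 (j): row=1 col=0 char='o'

Answer: o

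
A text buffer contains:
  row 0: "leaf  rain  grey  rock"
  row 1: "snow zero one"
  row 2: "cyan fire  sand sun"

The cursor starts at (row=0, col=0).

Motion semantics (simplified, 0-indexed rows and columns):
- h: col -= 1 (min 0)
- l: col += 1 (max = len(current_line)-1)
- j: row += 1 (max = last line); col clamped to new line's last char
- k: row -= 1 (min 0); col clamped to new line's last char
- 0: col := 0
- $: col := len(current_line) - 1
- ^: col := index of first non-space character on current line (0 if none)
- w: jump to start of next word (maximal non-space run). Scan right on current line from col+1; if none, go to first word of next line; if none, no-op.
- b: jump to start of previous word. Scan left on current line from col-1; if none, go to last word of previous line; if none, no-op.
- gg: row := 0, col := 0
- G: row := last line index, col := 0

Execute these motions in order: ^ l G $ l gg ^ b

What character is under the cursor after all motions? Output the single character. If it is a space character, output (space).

Answer: l

Derivation:
After 1 (^): row=0 col=0 char='l'
After 2 (l): row=0 col=1 char='e'
After 3 (G): row=2 col=0 char='c'
After 4 ($): row=2 col=18 char='n'
After 5 (l): row=2 col=18 char='n'
After 6 (gg): row=0 col=0 char='l'
After 7 (^): row=0 col=0 char='l'
After 8 (b): row=0 col=0 char='l'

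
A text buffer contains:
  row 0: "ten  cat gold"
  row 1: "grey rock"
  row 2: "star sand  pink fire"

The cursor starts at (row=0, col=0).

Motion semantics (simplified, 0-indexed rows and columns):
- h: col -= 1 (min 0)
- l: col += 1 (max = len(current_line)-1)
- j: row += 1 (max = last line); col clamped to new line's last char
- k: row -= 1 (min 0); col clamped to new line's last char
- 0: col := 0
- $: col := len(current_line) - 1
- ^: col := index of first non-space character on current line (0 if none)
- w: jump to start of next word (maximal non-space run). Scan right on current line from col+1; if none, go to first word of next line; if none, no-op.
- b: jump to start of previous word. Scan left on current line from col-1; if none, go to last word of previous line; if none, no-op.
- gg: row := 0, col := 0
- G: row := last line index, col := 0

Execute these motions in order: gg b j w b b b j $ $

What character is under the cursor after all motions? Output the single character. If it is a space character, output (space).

Answer: k

Derivation:
After 1 (gg): row=0 col=0 char='t'
After 2 (b): row=0 col=0 char='t'
After 3 (j): row=1 col=0 char='g'
After 4 (w): row=1 col=5 char='r'
After 5 (b): row=1 col=0 char='g'
After 6 (b): row=0 col=9 char='g'
After 7 (b): row=0 col=5 char='c'
After 8 (j): row=1 col=5 char='r'
After 9 ($): row=1 col=8 char='k'
After 10 ($): row=1 col=8 char='k'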